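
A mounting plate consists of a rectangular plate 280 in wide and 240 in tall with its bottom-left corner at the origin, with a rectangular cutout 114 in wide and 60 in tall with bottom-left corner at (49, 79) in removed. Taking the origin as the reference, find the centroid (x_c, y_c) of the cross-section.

x_c = 143.85 in, y_c = 121.25 in

plate: A = 280 × 240 = 67200.00, centroid at (140.00, 120.00).
hole: A = −(114 × 60) = -6840.00, centroid at (106.00, 109.00).
ΣA = 60360.00 in²
ΣAx_c = (67200.00)(140.00) + (-6840.00)(106.00) = 8682960.00 in³
ΣAy_c = (67200.00)(120.00) + (-6840.00)(109.00) = 7318440.00 in³
x_c = 8682960.00 / 60360.00 = 143.85 in
y_c = 7318440.00 / 60360.00 = 121.25 in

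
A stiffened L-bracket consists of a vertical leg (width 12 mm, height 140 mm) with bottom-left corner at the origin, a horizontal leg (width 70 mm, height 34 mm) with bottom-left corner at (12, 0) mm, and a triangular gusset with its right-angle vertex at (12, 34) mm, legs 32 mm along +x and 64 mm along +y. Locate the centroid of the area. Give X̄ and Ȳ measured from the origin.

Part | A | x̄ᵢ | ȳᵢ | A·x̄ᵢ | A·ȳᵢ
vertical leg | 1680.00 | 6.00 | 70.00 | 10080.00 | 117600.00
horizontal leg | 2380.00 | 47.00 | 17.00 | 111860.00 | 40460.00
gusset | 1024.00 | 22.67 | 55.33 | 23210.67 | 56661.33
Σ | 5084.00 |  |  | 145150.67 | 214721.33
X̄ = 145150.67 / 5084.00 = 28.55 mm
Ȳ = 214721.33 / 5084.00 = 42.23 mm

X̄ = 28.55 mm, Ȳ = 42.23 mm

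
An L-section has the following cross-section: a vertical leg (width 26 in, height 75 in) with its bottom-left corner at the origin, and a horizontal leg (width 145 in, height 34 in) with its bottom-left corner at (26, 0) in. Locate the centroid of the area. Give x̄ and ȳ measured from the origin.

x̄ = 74.27 in, ȳ = 22.81 in

vertical leg: A = 26 × 75 = 1950.00, centroid at (13.00, 37.50).
horizontal leg: A = 145 × 34 = 4930.00, centroid at (98.50, 17.00).
ΣA = 6880.00 in²
ΣAx̄ = (1950.00)(13.00) + (4930.00)(98.50) = 510955.00 in³
ΣAȳ = (1950.00)(37.50) + (4930.00)(17.00) = 156935.00 in³
x̄ = 510955.00 / 6880.00 = 74.27 in
ȳ = 156935.00 / 6880.00 = 22.81 in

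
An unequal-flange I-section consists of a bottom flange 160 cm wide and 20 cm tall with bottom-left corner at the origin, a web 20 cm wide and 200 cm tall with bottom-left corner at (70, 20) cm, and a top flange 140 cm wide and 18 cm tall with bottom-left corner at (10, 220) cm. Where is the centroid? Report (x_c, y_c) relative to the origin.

bottom flange: A = 160 × 20 = 3200.00, centroid at (80.00, 10.00).
web: A = 20 × 200 = 4000.00, centroid at (80.00, 120.00).
top flange: A = 140 × 18 = 2520.00, centroid at (80.00, 229.00).
ΣA = 9720.00 cm²
ΣAx_c = (3200.00)(80.00) + (4000.00)(80.00) + (2520.00)(80.00) = 777600.00 cm³
ΣAy_c = (3200.00)(10.00) + (4000.00)(120.00) + (2520.00)(229.00) = 1089080.00 cm³
x_c = 777600.00 / 9720.00 = 80.00 cm
y_c = 1089080.00 / 9720.00 = 112.05 cm

x_c = 80.00 cm, y_c = 112.05 cm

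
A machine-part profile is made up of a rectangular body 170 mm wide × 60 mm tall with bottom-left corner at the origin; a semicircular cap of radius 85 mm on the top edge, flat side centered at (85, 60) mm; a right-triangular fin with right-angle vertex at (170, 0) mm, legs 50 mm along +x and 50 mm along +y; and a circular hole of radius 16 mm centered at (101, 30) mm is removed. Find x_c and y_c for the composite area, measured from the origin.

Part | A | x̄ᵢ | ȳᵢ | A·x̄ᵢ | A·ȳᵢ
rectangular body | 10200.00 | 85.00 | 30.00 | 867000.00 | 306000.00
semicircular top | 11349.00 | 85.00 | 96.08 | 964665.29 | 1090356.87
triangular fin | 1250.00 | 186.67 | 16.67 | 233333.33 | 20833.33
hole | -804.25 | 101.00 | 30.00 | -81229.02 | -24127.43
Σ | 21994.76 |  |  | 1983769.61 | 1393062.78
x_c = 1983769.61 / 21994.76 = 90.19 mm
y_c = 1393062.78 / 21994.76 = 63.34 mm

x_c = 90.19 mm, y_c = 63.34 mm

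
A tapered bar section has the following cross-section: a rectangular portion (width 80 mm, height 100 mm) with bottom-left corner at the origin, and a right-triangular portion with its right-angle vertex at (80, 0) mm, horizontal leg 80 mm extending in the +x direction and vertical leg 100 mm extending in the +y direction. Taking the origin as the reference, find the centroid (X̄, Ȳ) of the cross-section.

X̄ = 62.22 mm, Ȳ = 44.44 mm

rectangular portion: A = 80 × 100 = 8000.00, centroid at (40.00, 50.00).
triangular portion: A = ½·80·100 = 4000.00, centroid at (106.67, 33.33).
ΣA = 12000.00 mm², ΣAX̄ = 746666.67 mm³, ΣAȲ = 533333.33 mm³.
X̄ = 746666.67/12000.00 = 62.22 mm; Ȳ = 533333.33/12000.00 = 44.44 mm.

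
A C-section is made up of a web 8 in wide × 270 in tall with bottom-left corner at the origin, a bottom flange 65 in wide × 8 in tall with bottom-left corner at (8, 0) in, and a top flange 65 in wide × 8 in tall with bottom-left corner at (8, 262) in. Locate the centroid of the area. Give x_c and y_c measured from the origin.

x_c = 15.86 in, y_c = 135.00 in

web: A = 8 × 270 = 2160.00, centroid at (4.00, 135.00).
bottom flange: A = 65 × 8 = 520.00, centroid at (40.50, 4.00).
top flange: A = 65 × 8 = 520.00, centroid at (40.50, 266.00).
ΣA = 3200.00 in²
ΣAx_c = (2160.00)(4.00) + (520.00)(40.50) + (520.00)(40.50) = 50760.00 in³
ΣAy_c = (2160.00)(135.00) + (520.00)(4.00) + (520.00)(266.00) = 432000.00 in³
x_c = 50760.00 / 3200.00 = 15.86 in
y_c = 432000.00 / 3200.00 = 135.00 in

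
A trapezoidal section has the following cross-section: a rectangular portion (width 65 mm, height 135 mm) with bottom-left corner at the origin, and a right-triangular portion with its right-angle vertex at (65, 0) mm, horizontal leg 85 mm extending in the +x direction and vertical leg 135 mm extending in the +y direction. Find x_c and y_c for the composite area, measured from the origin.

Part | A | x̄ᵢ | ȳᵢ | A·x̄ᵢ | A·ȳᵢ
rectangular portion | 8775.00 | 32.50 | 67.50 | 285187.50 | 592312.50
triangular portion | 5737.50 | 93.33 | 45.00 | 535500.00 | 258187.50
Σ | 14512.50 |  |  | 820687.50 | 850500.00
x_c = 820687.50 / 14512.50 = 56.55 mm
y_c = 850500.00 / 14512.50 = 58.60 mm

x_c = 56.55 mm, y_c = 58.60 mm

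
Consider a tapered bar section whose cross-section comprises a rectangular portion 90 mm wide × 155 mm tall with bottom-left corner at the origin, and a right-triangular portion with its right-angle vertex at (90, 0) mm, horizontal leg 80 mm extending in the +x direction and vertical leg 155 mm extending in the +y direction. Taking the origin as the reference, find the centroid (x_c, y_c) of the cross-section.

x_c = 67.05 mm, y_c = 69.55 mm

rectangular portion: A = 90 × 155 = 13950.00, centroid at (45.00, 77.50).
triangular portion: A = ½·80·155 = 6200.00, centroid at (116.67, 51.67).
ΣA = 20150.00 mm²
ΣAx_c = (13950.00)(45.00) + (6200.00)(116.67) = 1351083.33 mm³
ΣAy_c = (13950.00)(77.50) + (6200.00)(51.67) = 1401458.33 mm³
x_c = 1351083.33 / 20150.00 = 67.05 mm
y_c = 1401458.33 / 20150.00 = 69.55 mm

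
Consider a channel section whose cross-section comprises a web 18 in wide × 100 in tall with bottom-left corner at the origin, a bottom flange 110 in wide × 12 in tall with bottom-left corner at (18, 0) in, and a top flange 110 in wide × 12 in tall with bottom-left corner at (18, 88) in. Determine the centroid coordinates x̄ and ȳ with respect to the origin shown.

Part | A | x̄ᵢ | ȳᵢ | A·x̄ᵢ | A·ȳᵢ
web | 1800.00 | 9.00 | 50.00 | 16200.00 | 90000.00
bottom flange | 1320.00 | 73.00 | 6.00 | 96360.00 | 7920.00
top flange | 1320.00 | 73.00 | 94.00 | 96360.00 | 124080.00
Σ | 4440.00 |  |  | 208920.00 | 222000.00
x̄ = 208920.00 / 4440.00 = 47.05 in
ȳ = 222000.00 / 4440.00 = 50.00 in

x̄ = 47.05 in, ȳ = 50.00 in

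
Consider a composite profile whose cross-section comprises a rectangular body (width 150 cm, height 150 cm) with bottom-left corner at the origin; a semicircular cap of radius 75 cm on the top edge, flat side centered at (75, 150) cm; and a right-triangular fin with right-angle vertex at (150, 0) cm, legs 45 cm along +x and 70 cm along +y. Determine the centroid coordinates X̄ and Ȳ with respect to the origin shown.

X̄ = 79.31 cm, Ȳ = 101.21 cm

rectangular body: A = 150 × 150 = 22500.00, centroid at (75.00, 75.00).
semicircular top: A = ½π·75² = 8835.73, centroid at (75.00, 181.83).
triangular fin: A = ½·45·70 = 1575.00, centroid at (165.00, 23.33).
ΣA = 32910.73 cm²
ΣAX̄ = (22500.00)(75.00) + (8835.73)(75.00) + (1575.00)(165.00) = 2610054.70 cm³
ΣAȲ = (22500.00)(75.00) + (8835.73)(181.83) + (1575.00)(23.33) = 3330859.40 cm³
X̄ = 2610054.70 / 32910.73 = 79.31 cm
Ȳ = 3330859.40 / 32910.73 = 101.21 cm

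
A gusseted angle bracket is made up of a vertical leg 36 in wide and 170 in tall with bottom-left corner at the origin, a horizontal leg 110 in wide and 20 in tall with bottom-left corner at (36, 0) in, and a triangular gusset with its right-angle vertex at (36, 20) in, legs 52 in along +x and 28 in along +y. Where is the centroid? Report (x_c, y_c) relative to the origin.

x_c = 38.59 in, y_c = 62.28 in

vertical leg: A = 36 × 170 = 6120.00, centroid at (18.00, 85.00).
horizontal leg: A = 110 × 20 = 2200.00, centroid at (91.00, 10.00).
gusset: A = ½·52·28 = 728.00, centroid at (53.33, 29.33).
ΣA = 9048.00 in²
ΣAx_c = (6120.00)(18.00) + (2200.00)(91.00) + (728.00)(53.33) = 349186.67 in³
ΣAy_c = (6120.00)(85.00) + (2200.00)(10.00) + (728.00)(29.33) = 563554.67 in³
x_c = 349186.67 / 9048.00 = 38.59 in
y_c = 563554.67 / 9048.00 = 62.28 in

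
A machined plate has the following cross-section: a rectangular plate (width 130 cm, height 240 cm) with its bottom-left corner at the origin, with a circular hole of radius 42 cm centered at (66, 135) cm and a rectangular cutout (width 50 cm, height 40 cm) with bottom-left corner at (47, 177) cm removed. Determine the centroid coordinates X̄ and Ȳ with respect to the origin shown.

plate: A = 130 × 240 = 31200.00, centroid at (65.00, 120.00).
hole 1: A = −π·42² = -5541.77, centroid at (66.00, 135.00).
hole 2: A = −(50 × 40) = -2000.00, centroid at (72.00, 197.00).
ΣA = 23658.23 cm², ΣAX̄ = 1518243.22 cm³, ΣAȲ = 2601861.13 cm³.
X̄ = 1518243.22/23658.23 = 64.17 cm; Ȳ = 2601861.13/23658.23 = 109.98 cm.

X̄ = 64.17 cm, Ȳ = 109.98 cm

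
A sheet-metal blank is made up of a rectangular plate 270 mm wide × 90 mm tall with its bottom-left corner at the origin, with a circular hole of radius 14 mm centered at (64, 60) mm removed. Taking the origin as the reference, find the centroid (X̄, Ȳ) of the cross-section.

plate: A = 270 × 90 = 24300.00, centroid at (135.00, 45.00).
hole: A = −π·14² = -615.75, centroid at (64.00, 60.00).
ΣA = 23684.25 mm², ΣAX̄ = 3241091.86 mm³, ΣAȲ = 1056554.87 mm³.
X̄ = 3241091.86/23684.25 = 136.85 mm; Ȳ = 1056554.87/23684.25 = 44.61 mm.

X̄ = 136.85 mm, Ȳ = 44.61 mm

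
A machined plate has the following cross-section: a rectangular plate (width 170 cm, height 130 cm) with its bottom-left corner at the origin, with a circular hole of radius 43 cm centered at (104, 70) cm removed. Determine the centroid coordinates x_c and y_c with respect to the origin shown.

Part | A | x̄ᵢ | ȳᵢ | A·x̄ᵢ | A·ȳᵢ
plate | 22100.00 | 85.00 | 65.00 | 1878500.00 | 1436500.00
hole | -5808.80 | 104.00 | 70.00 | -604115.70 | -406616.34
Σ | 16291.20 |  |  | 1274384.30 | 1029883.66
x_c = 1274384.30 / 16291.20 = 78.23 cm
y_c = 1029883.66 / 16291.20 = 63.22 cm

x_c = 78.23 cm, y_c = 63.22 cm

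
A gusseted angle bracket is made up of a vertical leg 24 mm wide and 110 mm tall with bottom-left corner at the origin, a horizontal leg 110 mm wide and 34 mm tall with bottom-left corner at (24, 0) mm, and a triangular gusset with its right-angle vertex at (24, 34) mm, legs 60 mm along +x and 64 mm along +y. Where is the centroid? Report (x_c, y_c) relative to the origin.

x_c = 49.59 mm, y_c = 37.95 mm

vertical leg: A = 24 × 110 = 2640.00, centroid at (12.00, 55.00).
horizontal leg: A = 110 × 34 = 3740.00, centroid at (79.00, 17.00).
gusset: A = ½·60·64 = 1920.00, centroid at (44.00, 55.33).
ΣA = 8300.00 mm²
ΣAx_c = (2640.00)(12.00) + (3740.00)(79.00) + (1920.00)(44.00) = 411620.00 mm³
ΣAy_c = (2640.00)(55.00) + (3740.00)(17.00) + (1920.00)(55.33) = 315020.00 mm³
x_c = 411620.00 / 8300.00 = 49.59 mm
y_c = 315020.00 / 8300.00 = 37.95 mm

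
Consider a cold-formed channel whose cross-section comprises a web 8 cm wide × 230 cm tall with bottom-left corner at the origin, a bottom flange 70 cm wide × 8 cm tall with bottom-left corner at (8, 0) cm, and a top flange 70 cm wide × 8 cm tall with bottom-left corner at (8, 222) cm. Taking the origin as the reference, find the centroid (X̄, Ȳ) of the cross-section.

X̄ = 18.76 cm, Ȳ = 115.00 cm

Part | A | x̄ᵢ | ȳᵢ | A·x̄ᵢ | A·ȳᵢ
web | 1840.00 | 4.00 | 115.00 | 7360.00 | 211600.00
bottom flange | 560.00 | 43.00 | 4.00 | 24080.00 | 2240.00
top flange | 560.00 | 43.00 | 226.00 | 24080.00 | 126560.00
Σ | 2960.00 |  |  | 55520.00 | 340400.00
X̄ = 55520.00 / 2960.00 = 18.76 cm
Ȳ = 340400.00 / 2960.00 = 115.00 cm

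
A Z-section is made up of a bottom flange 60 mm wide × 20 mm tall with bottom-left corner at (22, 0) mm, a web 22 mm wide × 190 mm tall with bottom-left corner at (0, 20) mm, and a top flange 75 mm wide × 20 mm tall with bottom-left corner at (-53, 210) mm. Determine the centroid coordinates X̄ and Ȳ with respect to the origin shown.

bottom flange: A = 60 × 20 = 1200.00, centroid at (52.00, 10.00).
web: A = 22 × 190 = 4180.00, centroid at (11.00, 115.00).
top flange: A = 75 × 20 = 1500.00, centroid at (-15.50, 220.00).
ΣA = 6880.00 mm²
ΣAX̄ = (1200.00)(52.00) + (4180.00)(11.00) + (1500.00)(-15.50) = 85130.00 mm³
ΣAȲ = (1200.00)(10.00) + (4180.00)(115.00) + (1500.00)(220.00) = 822700.00 mm³
X̄ = 85130.00 / 6880.00 = 12.37 mm
Ȳ = 822700.00 / 6880.00 = 119.58 mm

X̄ = 12.37 mm, Ȳ = 119.58 mm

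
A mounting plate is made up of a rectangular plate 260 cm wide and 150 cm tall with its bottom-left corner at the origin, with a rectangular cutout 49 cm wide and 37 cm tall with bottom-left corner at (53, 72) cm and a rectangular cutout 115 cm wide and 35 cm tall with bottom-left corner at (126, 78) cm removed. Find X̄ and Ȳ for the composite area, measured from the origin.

plate: A = 260 × 150 = 39000.00, centroid at (130.00, 75.00).
hole 1: A = −(49 × 37) = -1813.00, centroid at (77.50, 90.50).
hole 2: A = −(115 × 35) = -4025.00, centroid at (183.50, 95.50).
ΣA = 33162.00 cm²
ΣAX̄ = (39000.00)(130.00) + (-1813.00)(77.50) + (-4025.00)(183.50) = 4190905.00 cm³
ΣAȲ = (39000.00)(75.00) + (-1813.00)(90.50) + (-4025.00)(95.50) = 2376536.00 cm³
X̄ = 4190905.00 / 33162.00 = 126.38 cm
Ȳ = 2376536.00 / 33162.00 = 71.66 cm

X̄ = 126.38 cm, Ȳ = 71.66 cm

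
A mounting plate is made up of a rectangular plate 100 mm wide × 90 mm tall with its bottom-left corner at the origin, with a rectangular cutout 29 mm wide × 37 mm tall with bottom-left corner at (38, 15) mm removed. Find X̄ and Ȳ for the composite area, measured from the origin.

X̄ = 49.66 mm, Ȳ = 46.56 mm

plate: A = 100 × 90 = 9000.00, centroid at (50.00, 45.00).
hole: A = −(29 × 37) = -1073.00, centroid at (52.50, 33.50).
ΣA = 7927.00 mm²
ΣAX̄ = (9000.00)(50.00) + (-1073.00)(52.50) = 393667.50 mm³
ΣAȲ = (9000.00)(45.00) + (-1073.00)(33.50) = 369054.50 mm³
X̄ = 393667.50 / 7927.00 = 49.66 mm
Ȳ = 369054.50 / 7927.00 = 46.56 mm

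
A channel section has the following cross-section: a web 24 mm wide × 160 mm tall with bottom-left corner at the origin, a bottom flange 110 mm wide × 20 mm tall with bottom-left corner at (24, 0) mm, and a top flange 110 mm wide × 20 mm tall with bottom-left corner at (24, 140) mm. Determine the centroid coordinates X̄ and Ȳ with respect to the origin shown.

X̄ = 47.78 mm, Ȳ = 80.00 mm

web: A = 24 × 160 = 3840.00, centroid at (12.00, 80.00).
bottom flange: A = 110 × 20 = 2200.00, centroid at (79.00, 10.00).
top flange: A = 110 × 20 = 2200.00, centroid at (79.00, 150.00).
ΣA = 8240.00 mm², ΣAX̄ = 393680.00 mm³, ΣAȲ = 659200.00 mm³.
X̄ = 393680.00/8240.00 = 47.78 mm; Ȳ = 659200.00/8240.00 = 80.00 mm.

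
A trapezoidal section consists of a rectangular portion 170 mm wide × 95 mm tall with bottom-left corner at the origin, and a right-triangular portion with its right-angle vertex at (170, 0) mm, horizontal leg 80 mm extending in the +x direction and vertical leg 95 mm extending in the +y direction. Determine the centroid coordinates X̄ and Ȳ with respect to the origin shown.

rectangular portion: A = 170 × 95 = 16150.00, centroid at (85.00, 47.50).
triangular portion: A = ½·80·95 = 3800.00, centroid at (196.67, 31.67).
ΣA = 19950.00 mm²
ΣAX̄ = (16150.00)(85.00) + (3800.00)(196.67) = 2120083.33 mm³
ΣAȲ = (16150.00)(47.50) + (3800.00)(31.67) = 887458.33 mm³
X̄ = 2120083.33 / 19950.00 = 106.27 mm
Ȳ = 887458.33 / 19950.00 = 44.48 mm

X̄ = 106.27 mm, Ȳ = 44.48 mm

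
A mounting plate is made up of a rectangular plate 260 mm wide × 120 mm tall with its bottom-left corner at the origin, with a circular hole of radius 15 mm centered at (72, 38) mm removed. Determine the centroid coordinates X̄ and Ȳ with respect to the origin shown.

Part | A | x̄ᵢ | ȳᵢ | A·x̄ᵢ | A·ȳᵢ
plate | 31200.00 | 130.00 | 60.00 | 4056000.00 | 1872000.00
hole | -706.86 | 72.00 | 38.00 | -50893.80 | -26860.62
Σ | 30493.14 |  |  | 4005106.20 | 1845139.38
X̄ = 4005106.20 / 30493.14 = 131.34 mm
Ȳ = 1845139.38 / 30493.14 = 60.51 mm

X̄ = 131.34 mm, Ȳ = 60.51 mm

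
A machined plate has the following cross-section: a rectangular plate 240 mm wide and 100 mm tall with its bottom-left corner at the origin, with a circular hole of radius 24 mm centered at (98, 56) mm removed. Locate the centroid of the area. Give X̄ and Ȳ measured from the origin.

X̄ = 121.79 mm, Ȳ = 49.51 mm

Part | A | x̄ᵢ | ȳᵢ | A·x̄ᵢ | A·ȳᵢ
plate | 24000.00 | 120.00 | 50.00 | 2880000.00 | 1200000.00
hole | -1809.56 | 98.00 | 56.00 | -177336.62 | -101335.21
Σ | 22190.44 |  |  | 2702663.38 | 1098664.79
X̄ = 2702663.38 / 22190.44 = 121.79 mm
Ȳ = 1098664.79 / 22190.44 = 49.51 mm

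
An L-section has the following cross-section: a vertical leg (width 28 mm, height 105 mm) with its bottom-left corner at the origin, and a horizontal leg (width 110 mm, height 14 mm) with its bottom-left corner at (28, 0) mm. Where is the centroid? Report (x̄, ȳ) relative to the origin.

x̄ = 37.72 mm, ȳ = 36.86 mm

Part | A | x̄ᵢ | ȳᵢ | A·x̄ᵢ | A·ȳᵢ
vertical leg | 2940.00 | 14.00 | 52.50 | 41160.00 | 154350.00
horizontal leg | 1540.00 | 83.00 | 7.00 | 127820.00 | 10780.00
Σ | 4480.00 |  |  | 168980.00 | 165130.00
x̄ = 168980.00 / 4480.00 = 37.72 mm
ȳ = 165130.00 / 4480.00 = 36.86 mm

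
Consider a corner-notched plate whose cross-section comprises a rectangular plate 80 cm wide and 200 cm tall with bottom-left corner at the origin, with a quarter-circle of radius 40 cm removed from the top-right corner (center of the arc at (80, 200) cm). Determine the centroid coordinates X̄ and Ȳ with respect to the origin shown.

X̄ = 38.04 cm, Ȳ = 92.92 cm

Part | A | x̄ᵢ | ȳᵢ | A·x̄ᵢ | A·ȳᵢ
plate | 16000.00 | 40.00 | 100.00 | 640000.00 | 1600000.00
removed quarter-circle | -1256.64 | 63.02 | 183.02 | -79197.63 | -229994.08
Σ | 14743.36 |  |  | 560802.37 | 1370005.92
X̄ = 560802.37 / 14743.36 = 38.04 cm
Ȳ = 1370005.92 / 14743.36 = 92.92 cm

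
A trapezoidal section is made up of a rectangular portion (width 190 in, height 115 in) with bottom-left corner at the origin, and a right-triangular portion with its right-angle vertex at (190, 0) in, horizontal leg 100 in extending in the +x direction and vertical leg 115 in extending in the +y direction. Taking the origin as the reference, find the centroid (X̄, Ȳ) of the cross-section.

rectangular portion: A = 190 × 115 = 21850.00, centroid at (95.00, 57.50).
triangular portion: A = ½·100·115 = 5750.00, centroid at (223.33, 38.33).
ΣA = 27600.00 in², ΣAX̄ = 3359916.67 in³, ΣAȲ = 1476791.67 in³.
X̄ = 3359916.67/27600.00 = 121.74 in; Ȳ = 1476791.67/27600.00 = 53.51 in.

X̄ = 121.74 in, Ȳ = 53.51 in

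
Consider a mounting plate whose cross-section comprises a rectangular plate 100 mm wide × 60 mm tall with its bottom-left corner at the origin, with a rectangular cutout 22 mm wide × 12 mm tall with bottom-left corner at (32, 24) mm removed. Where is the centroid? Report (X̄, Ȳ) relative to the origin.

plate: A = 100 × 60 = 6000.00, centroid at (50.00, 30.00).
hole: A = −(22 × 12) = -264.00, centroid at (43.00, 30.00).
ΣA = 5736.00 mm²
ΣAX̄ = (6000.00)(50.00) + (-264.00)(43.00) = 288648.00 mm³
ΣAȲ = (6000.00)(30.00) + (-264.00)(30.00) = 172080.00 mm³
X̄ = 288648.00 / 5736.00 = 50.32 mm
Ȳ = 172080.00 / 5736.00 = 30.00 mm

X̄ = 50.32 mm, Ȳ = 30.00 mm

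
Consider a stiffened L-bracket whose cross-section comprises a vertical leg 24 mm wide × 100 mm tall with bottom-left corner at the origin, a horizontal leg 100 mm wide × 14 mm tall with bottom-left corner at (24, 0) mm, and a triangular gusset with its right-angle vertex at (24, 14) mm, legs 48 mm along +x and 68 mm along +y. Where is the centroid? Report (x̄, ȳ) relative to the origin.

Part | A | x̄ᵢ | ȳᵢ | A·x̄ᵢ | A·ȳᵢ
vertical leg | 2400.00 | 12.00 | 50.00 | 28800.00 | 120000.00
horizontal leg | 1400.00 | 74.00 | 7.00 | 103600.00 | 9800.00
gusset | 1632.00 | 40.00 | 36.67 | 65280.00 | 59840.00
Σ | 5432.00 |  |  | 197680.00 | 189640.00
x̄ = 197680.00 / 5432.00 = 36.39 mm
ȳ = 189640.00 / 5432.00 = 34.91 mm

x̄ = 36.39 mm, ȳ = 34.91 mm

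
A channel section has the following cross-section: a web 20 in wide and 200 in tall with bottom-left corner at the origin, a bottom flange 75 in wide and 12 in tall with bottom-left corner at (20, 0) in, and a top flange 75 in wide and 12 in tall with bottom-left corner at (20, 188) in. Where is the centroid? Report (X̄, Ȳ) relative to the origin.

web: A = 20 × 200 = 4000.00, centroid at (10.00, 100.00).
bottom flange: A = 75 × 12 = 900.00, centroid at (57.50, 6.00).
top flange: A = 75 × 12 = 900.00, centroid at (57.50, 194.00).
ΣA = 5800.00 in², ΣAX̄ = 143500.00 in³, ΣAȲ = 580000.00 in³.
X̄ = 143500.00/5800.00 = 24.74 in; Ȳ = 580000.00/5800.00 = 100.00 in.

X̄ = 24.74 in, Ȳ = 100.00 in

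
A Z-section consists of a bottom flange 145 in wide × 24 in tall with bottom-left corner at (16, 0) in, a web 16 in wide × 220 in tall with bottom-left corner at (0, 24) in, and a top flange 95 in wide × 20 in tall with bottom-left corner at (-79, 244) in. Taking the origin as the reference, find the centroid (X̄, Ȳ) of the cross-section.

X̄ = 31.04 in, Ȳ = 111.91 in

Part | A | x̄ᵢ | ȳᵢ | A·x̄ᵢ | A·ȳᵢ
bottom flange | 3480.00 | 88.50 | 12.00 | 307980.00 | 41760.00
web | 3520.00 | 8.00 | 134.00 | 28160.00 | 471680.00
top flange | 1900.00 | -31.50 | 254.00 | -59850.00 | 482600.00
Σ | 8900.00 |  |  | 276290.00 | 996040.00
X̄ = 276290.00 / 8900.00 = 31.04 in
Ȳ = 996040.00 / 8900.00 = 111.91 in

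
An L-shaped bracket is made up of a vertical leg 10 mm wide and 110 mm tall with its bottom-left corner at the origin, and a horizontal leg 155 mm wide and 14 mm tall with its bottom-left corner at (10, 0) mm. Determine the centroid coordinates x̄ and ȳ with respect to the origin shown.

x̄ = 59.75 mm, ȳ = 23.15 mm

Part | A | x̄ᵢ | ȳᵢ | A·x̄ᵢ | A·ȳᵢ
vertical leg | 1100.00 | 5.00 | 55.00 | 5500.00 | 60500.00
horizontal leg | 2170.00 | 87.50 | 7.00 | 189875.00 | 15190.00
Σ | 3270.00 |  |  | 195375.00 | 75690.00
x̄ = 195375.00 / 3270.00 = 59.75 mm
ȳ = 75690.00 / 3270.00 = 23.15 mm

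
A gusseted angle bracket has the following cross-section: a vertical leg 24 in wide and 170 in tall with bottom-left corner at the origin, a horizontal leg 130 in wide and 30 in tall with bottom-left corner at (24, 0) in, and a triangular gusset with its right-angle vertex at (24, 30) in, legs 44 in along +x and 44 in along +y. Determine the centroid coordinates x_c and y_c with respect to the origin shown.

x_c = 48.45 in, y_c = 50.13 in

vertical leg: A = 24 × 170 = 4080.00, centroid at (12.00, 85.00).
horizontal leg: A = 130 × 30 = 3900.00, centroid at (89.00, 15.00).
gusset: A = ½·44·44 = 968.00, centroid at (38.67, 44.67).
ΣA = 8948.00 in²
ΣAx_c = (4080.00)(12.00) + (3900.00)(89.00) + (968.00)(38.67) = 433489.33 in³
ΣAy_c = (4080.00)(85.00) + (3900.00)(15.00) + (968.00)(44.67) = 448537.33 in³
x_c = 433489.33 / 8948.00 = 48.45 in
y_c = 448537.33 / 8948.00 = 50.13 in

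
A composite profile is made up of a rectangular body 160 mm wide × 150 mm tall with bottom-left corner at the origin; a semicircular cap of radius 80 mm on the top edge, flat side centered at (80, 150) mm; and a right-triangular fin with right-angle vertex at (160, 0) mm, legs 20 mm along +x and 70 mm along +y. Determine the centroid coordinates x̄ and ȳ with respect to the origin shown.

Part | A | x̄ᵢ | ȳᵢ | A·x̄ᵢ | A·ȳᵢ
rectangular body | 24000.00 | 80.00 | 75.00 | 1920000.00 | 1800000.00
semicircular top | 10053.10 | 80.00 | 183.95 | 804247.72 | 1849297.81
triangular fin | 700.00 | 166.67 | 23.33 | 116666.67 | 16333.33
Σ | 34753.10 |  |  | 2840914.39 | 3665631.14
x̄ = 2840914.39 / 34753.10 = 81.75 mm
ȳ = 3665631.14 / 34753.10 = 105.48 mm

x̄ = 81.75 mm, ȳ = 105.48 mm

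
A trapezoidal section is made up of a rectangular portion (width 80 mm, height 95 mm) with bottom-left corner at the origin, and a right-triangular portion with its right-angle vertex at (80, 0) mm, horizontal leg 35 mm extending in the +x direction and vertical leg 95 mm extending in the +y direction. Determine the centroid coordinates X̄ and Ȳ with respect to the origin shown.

rectangular portion: A = 80 × 95 = 7600.00, centroid at (40.00, 47.50).
triangular portion: A = ½·35·95 = 1662.50, centroid at (91.67, 31.67).
ΣA = 9262.50 mm²
ΣAX̄ = (7600.00)(40.00) + (1662.50)(91.67) = 456395.83 mm³
ΣAȲ = (7600.00)(47.50) + (1662.50)(31.67) = 413645.83 mm³
X̄ = 456395.83 / 9262.50 = 49.27 mm
Ȳ = 413645.83 / 9262.50 = 44.66 mm

X̄ = 49.27 mm, Ȳ = 44.66 mm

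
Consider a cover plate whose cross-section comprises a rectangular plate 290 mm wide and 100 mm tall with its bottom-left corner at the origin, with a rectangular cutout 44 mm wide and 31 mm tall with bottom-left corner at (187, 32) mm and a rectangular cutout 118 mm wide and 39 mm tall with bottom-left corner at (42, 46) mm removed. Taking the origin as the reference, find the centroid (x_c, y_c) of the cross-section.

x_c = 150.00 mm, y_c = 47.05 mm

plate: A = 290 × 100 = 29000.00, centroid at (145.00, 50.00).
hole 1: A = −(44 × 31) = -1364.00, centroid at (209.00, 47.50).
hole 2: A = −(118 × 39) = -4602.00, centroid at (101.00, 65.50).
ΣA = 23034.00 mm²
ΣAx_c = (29000.00)(145.00) + (-1364.00)(209.00) + (-4602.00)(101.00) = 3455122.00 mm³
ΣAy_c = (29000.00)(50.00) + (-1364.00)(47.50) + (-4602.00)(65.50) = 1083779.00 mm³
x_c = 3455122.00 / 23034.00 = 150.00 mm
y_c = 1083779.00 / 23034.00 = 47.05 mm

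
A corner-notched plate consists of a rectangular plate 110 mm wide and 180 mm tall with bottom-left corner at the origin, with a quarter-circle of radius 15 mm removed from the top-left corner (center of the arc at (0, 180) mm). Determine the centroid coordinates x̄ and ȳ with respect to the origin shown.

x̄ = 55.44 mm, ȳ = 89.25 mm

plate: A = 110 × 180 = 19800.00, centroid at (55.00, 90.00).
removed quarter-circle: A = −¼π·15² = -176.71, centroid at (6.37, 173.63).
ΣA = 19623.29 mm², ΣAx̄ = 1087875.00 mm³, ΣAȳ = 1751316.37 mm³.
x̄ = 1087875.00/19623.29 = 55.44 mm; ȳ = 1751316.37/19623.29 = 89.25 mm.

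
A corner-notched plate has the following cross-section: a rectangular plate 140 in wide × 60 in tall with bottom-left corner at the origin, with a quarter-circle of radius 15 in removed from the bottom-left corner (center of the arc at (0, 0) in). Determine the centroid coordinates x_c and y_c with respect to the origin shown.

Part | A | x̄ᵢ | ȳᵢ | A·x̄ᵢ | A·ȳᵢ
plate | 8400.00 | 70.00 | 30.00 | 588000.00 | 252000.00
removed quarter-circle | -176.71 | 6.37 | 6.37 | -1125.00 | -1125.00
Σ | 8223.29 |  |  | 586875.00 | 250875.00
x_c = 586875.00 / 8223.29 = 71.37 in
y_c = 250875.00 / 8223.29 = 30.51 in

x_c = 71.37 in, y_c = 30.51 in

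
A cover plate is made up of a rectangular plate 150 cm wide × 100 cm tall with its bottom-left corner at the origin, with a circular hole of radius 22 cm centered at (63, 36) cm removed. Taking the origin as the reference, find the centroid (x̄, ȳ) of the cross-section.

x̄ = 76.35 cm, ȳ = 51.58 cm

plate: A = 150 × 100 = 15000.00, centroid at (75.00, 50.00).
hole: A = −π·22² = -1520.53, centroid at (63.00, 36.00).
ΣA = 13479.47 cm², ΣAx̄ = 1029206.56 cm³, ΣAȳ = 695260.89 cm³.
x̄ = 1029206.56/13479.47 = 76.35 cm; ȳ = 695260.89/13479.47 = 51.58 cm.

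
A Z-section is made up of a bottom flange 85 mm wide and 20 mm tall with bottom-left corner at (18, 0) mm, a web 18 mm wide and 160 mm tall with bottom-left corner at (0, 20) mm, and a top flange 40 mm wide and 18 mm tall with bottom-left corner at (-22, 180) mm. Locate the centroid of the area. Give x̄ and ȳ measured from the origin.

bottom flange: A = 85 × 20 = 1700.00, centroid at (60.50, 10.00).
web: A = 18 × 160 = 2880.00, centroid at (9.00, 100.00).
top flange: A = 40 × 18 = 720.00, centroid at (-2.00, 189.00).
ΣA = 5300.00 mm², ΣAx̄ = 127330.00 mm³, ΣAȳ = 441080.00 mm³.
x̄ = 127330.00/5300.00 = 24.02 mm; ȳ = 441080.00/5300.00 = 83.22 mm.

x̄ = 24.02 mm, ȳ = 83.22 mm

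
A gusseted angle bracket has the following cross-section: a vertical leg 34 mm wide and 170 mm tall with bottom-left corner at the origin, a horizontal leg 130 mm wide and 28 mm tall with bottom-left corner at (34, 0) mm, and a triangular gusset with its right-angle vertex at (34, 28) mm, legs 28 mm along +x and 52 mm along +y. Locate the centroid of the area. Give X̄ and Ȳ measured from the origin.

Part | A | x̄ᵢ | ȳᵢ | A·x̄ᵢ | A·ȳᵢ
vertical leg | 5780.00 | 17.00 | 85.00 | 98260.00 | 491300.00
horizontal leg | 3640.00 | 99.00 | 14.00 | 360360.00 | 50960.00
gusset | 728.00 | 43.33 | 45.33 | 31546.67 | 33002.67
Σ | 10148.00 |  |  | 490166.67 | 575262.67
X̄ = 490166.67 / 10148.00 = 48.30 mm
Ȳ = 575262.67 / 10148.00 = 56.69 mm

X̄ = 48.30 mm, Ȳ = 56.69 mm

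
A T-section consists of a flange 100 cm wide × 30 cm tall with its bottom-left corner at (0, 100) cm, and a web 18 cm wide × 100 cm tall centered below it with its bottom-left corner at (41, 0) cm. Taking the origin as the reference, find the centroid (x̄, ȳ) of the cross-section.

x̄ = 50.00 cm, ȳ = 90.62 cm

web: A = 18 × 100 = 1800.00, centroid at (50.00, 50.00).
flange: A = 100 × 30 = 3000.00, centroid at (50.00, 115.00).
ΣA = 4800.00 cm²
ΣAx̄ = (1800.00)(50.00) + (3000.00)(50.00) = 240000.00 cm³
ΣAȳ = (1800.00)(50.00) + (3000.00)(115.00) = 435000.00 cm³
x̄ = 240000.00 / 4800.00 = 50.00 cm
ȳ = 435000.00 / 4800.00 = 90.62 cm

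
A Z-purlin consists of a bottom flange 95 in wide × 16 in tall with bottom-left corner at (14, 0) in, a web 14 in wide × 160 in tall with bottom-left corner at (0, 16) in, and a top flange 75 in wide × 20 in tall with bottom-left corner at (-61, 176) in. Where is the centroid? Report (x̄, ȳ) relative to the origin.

bottom flange: A = 95 × 16 = 1520.00, centroid at (61.50, 8.00).
web: A = 14 × 160 = 2240.00, centroid at (7.00, 96.00).
top flange: A = 75 × 20 = 1500.00, centroid at (-23.50, 186.00).
ΣA = 5260.00 in², ΣAx̄ = 73910.00 in³, ΣAȳ = 506200.00 in³.
x̄ = 73910.00/5260.00 = 14.05 in; ȳ = 506200.00/5260.00 = 96.24 in.

x̄ = 14.05 in, ȳ = 96.24 in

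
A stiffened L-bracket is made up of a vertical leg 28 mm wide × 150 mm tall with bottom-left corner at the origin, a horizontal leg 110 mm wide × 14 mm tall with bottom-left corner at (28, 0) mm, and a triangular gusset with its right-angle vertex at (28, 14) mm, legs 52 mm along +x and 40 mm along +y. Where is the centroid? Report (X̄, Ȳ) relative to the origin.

X̄ = 34.48 mm, Ȳ = 52.24 mm

vertical leg: A = 28 × 150 = 4200.00, centroid at (14.00, 75.00).
horizontal leg: A = 110 × 14 = 1540.00, centroid at (83.00, 7.00).
gusset: A = ½·52·40 = 1040.00, centroid at (45.33, 27.33).
ΣA = 6780.00 mm², ΣAX̄ = 233766.67 mm³, ΣAȲ = 354206.67 mm³.
X̄ = 233766.67/6780.00 = 34.48 mm; Ȳ = 354206.67/6780.00 = 52.24 mm.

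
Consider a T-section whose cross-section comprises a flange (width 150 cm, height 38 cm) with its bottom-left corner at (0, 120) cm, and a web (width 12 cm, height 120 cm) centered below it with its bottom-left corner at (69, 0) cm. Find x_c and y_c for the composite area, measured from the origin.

x_c = 75.00 cm, y_c = 123.07 cm

web: A = 12 × 120 = 1440.00, centroid at (75.00, 60.00).
flange: A = 150 × 38 = 5700.00, centroid at (75.00, 139.00).
ΣA = 7140.00 cm²
ΣAx_c = (1440.00)(75.00) + (5700.00)(75.00) = 535500.00 cm³
ΣAy_c = (1440.00)(60.00) + (5700.00)(139.00) = 878700.00 cm³
x_c = 535500.00 / 7140.00 = 75.00 cm
y_c = 878700.00 / 7140.00 = 123.07 cm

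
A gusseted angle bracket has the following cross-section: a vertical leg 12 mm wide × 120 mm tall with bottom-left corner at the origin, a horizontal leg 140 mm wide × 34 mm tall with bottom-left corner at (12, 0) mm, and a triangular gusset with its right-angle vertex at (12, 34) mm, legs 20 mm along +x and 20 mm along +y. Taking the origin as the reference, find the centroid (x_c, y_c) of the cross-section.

x_c = 62.92 mm, y_c = 27.41 mm

vertical leg: A = 12 × 120 = 1440.00, centroid at (6.00, 60.00).
horizontal leg: A = 140 × 34 = 4760.00, centroid at (82.00, 17.00).
gusset: A = ½·20·20 = 200.00, centroid at (18.67, 40.67).
ΣA = 6400.00 mm², ΣAx_c = 402693.33 mm³, ΣAy_c = 175453.33 mm³.
x_c = 402693.33/6400.00 = 62.92 mm; y_c = 175453.33/6400.00 = 27.41 mm.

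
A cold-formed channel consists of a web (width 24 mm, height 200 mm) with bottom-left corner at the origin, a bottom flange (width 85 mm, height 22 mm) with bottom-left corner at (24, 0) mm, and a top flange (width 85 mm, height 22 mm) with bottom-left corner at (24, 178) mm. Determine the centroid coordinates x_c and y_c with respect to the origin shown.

web: A = 24 × 200 = 4800.00, centroid at (12.00, 100.00).
bottom flange: A = 85 × 22 = 1870.00, centroid at (66.50, 11.00).
top flange: A = 85 × 22 = 1870.00, centroid at (66.50, 189.00).
ΣA = 8540.00 mm²
ΣAx_c = (4800.00)(12.00) + (1870.00)(66.50) + (1870.00)(66.50) = 306310.00 mm³
ΣAy_c = (4800.00)(100.00) + (1870.00)(11.00) + (1870.00)(189.00) = 854000.00 mm³
x_c = 306310.00 / 8540.00 = 35.87 mm
y_c = 854000.00 / 8540.00 = 100.00 mm

x_c = 35.87 mm, y_c = 100.00 mm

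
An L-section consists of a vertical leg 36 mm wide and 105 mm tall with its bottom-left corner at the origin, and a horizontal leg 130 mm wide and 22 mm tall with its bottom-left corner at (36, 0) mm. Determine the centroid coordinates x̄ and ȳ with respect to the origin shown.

x̄ = 53.75 mm, ȳ = 34.62 mm

Part | A | x̄ᵢ | ȳᵢ | A·x̄ᵢ | A·ȳᵢ
vertical leg | 3780.00 | 18.00 | 52.50 | 68040.00 | 198450.00
horizontal leg | 2860.00 | 101.00 | 11.00 | 288860.00 | 31460.00
Σ | 6640.00 |  |  | 356900.00 | 229910.00
x̄ = 356900.00 / 6640.00 = 53.75 mm
ȳ = 229910.00 / 6640.00 = 34.62 mm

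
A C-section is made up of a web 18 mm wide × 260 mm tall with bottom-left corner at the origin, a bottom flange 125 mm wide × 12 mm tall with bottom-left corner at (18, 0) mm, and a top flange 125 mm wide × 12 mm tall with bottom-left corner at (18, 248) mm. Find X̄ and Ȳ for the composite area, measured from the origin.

X̄ = 36.93 mm, Ȳ = 130.00 mm

web: A = 18 × 260 = 4680.00, centroid at (9.00, 130.00).
bottom flange: A = 125 × 12 = 1500.00, centroid at (80.50, 6.00).
top flange: A = 125 × 12 = 1500.00, centroid at (80.50, 254.00).
ΣA = 7680.00 mm²
ΣAX̄ = (4680.00)(9.00) + (1500.00)(80.50) + (1500.00)(80.50) = 283620.00 mm³
ΣAȲ = (4680.00)(130.00) + (1500.00)(6.00) + (1500.00)(254.00) = 998400.00 mm³
X̄ = 283620.00 / 7680.00 = 36.93 mm
Ȳ = 998400.00 / 7680.00 = 130.00 mm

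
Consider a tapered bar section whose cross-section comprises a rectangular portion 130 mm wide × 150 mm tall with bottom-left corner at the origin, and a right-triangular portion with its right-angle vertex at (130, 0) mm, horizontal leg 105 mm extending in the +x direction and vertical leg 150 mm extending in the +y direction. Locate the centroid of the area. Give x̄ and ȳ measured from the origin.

x̄ = 93.77 mm, ȳ = 67.81 mm

Part | A | x̄ᵢ | ȳᵢ | A·x̄ᵢ | A·ȳᵢ
rectangular portion | 19500.00 | 65.00 | 75.00 | 1267500.00 | 1462500.00
triangular portion | 7875.00 | 165.00 | 50.00 | 1299375.00 | 393750.00
Σ | 27375.00 |  |  | 2566875.00 | 1856250.00
x̄ = 2566875.00 / 27375.00 = 93.77 mm
ȳ = 1856250.00 / 27375.00 = 67.81 mm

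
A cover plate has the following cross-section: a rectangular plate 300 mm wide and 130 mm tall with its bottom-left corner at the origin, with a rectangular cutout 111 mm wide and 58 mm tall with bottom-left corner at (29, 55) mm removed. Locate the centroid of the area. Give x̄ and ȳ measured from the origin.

plate: A = 300 × 130 = 39000.00, centroid at (150.00, 65.00).
hole: A = −(111 × 58) = -6438.00, centroid at (84.50, 84.00).
ΣA = 32562.00 mm²
ΣAx̄ = (39000.00)(150.00) + (-6438.00)(84.50) = 5305989.00 mm³
ΣAȳ = (39000.00)(65.00) + (-6438.00)(84.00) = 1994208.00 mm³
x̄ = 5305989.00 / 32562.00 = 162.95 mm
ȳ = 1994208.00 / 32562.00 = 61.24 mm

x̄ = 162.95 mm, ȳ = 61.24 mm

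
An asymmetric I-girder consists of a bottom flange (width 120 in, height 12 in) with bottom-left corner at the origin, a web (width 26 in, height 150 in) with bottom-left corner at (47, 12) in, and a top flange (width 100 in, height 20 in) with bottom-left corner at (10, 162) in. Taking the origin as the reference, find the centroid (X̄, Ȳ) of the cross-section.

X̄ = 60.00 in, Ȳ = 94.27 in

bottom flange: A = 120 × 12 = 1440.00, centroid at (60.00, 6.00).
web: A = 26 × 150 = 3900.00, centroid at (60.00, 87.00).
top flange: A = 100 × 20 = 2000.00, centroid at (60.00, 172.00).
ΣA = 7340.00 in²
ΣAX̄ = (1440.00)(60.00) + (3900.00)(60.00) + (2000.00)(60.00) = 440400.00 in³
ΣAȲ = (1440.00)(6.00) + (3900.00)(87.00) + (2000.00)(172.00) = 691940.00 in³
X̄ = 440400.00 / 7340.00 = 60.00 in
Ȳ = 691940.00 / 7340.00 = 94.27 in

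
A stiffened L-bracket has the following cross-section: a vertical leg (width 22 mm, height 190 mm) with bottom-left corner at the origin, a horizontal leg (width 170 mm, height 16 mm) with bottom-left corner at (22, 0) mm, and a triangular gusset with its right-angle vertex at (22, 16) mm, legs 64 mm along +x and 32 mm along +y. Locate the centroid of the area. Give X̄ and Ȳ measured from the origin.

Part | A | x̄ᵢ | ȳᵢ | A·x̄ᵢ | A·ȳᵢ
vertical leg | 4180.00 | 11.00 | 95.00 | 45980.00 | 397100.00
horizontal leg | 2720.00 | 107.00 | 8.00 | 291040.00 | 21760.00
gusset | 1024.00 | 43.33 | 26.67 | 44373.33 | 27306.67
Σ | 7924.00 |  |  | 381393.33 | 446166.67
X̄ = 381393.33 / 7924.00 = 48.13 mm
Ȳ = 446166.67 / 7924.00 = 56.31 mm

X̄ = 48.13 mm, Ȳ = 56.31 mm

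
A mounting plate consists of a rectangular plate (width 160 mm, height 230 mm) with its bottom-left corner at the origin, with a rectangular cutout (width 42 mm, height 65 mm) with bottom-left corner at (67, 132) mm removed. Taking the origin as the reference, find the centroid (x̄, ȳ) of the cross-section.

x̄ = 79.36 mm, ȳ = 111.03 mm

Part | A | x̄ᵢ | ȳᵢ | A·x̄ᵢ | A·ȳᵢ
plate | 36800.00 | 80.00 | 115.00 | 2944000.00 | 4232000.00
hole | -2730.00 | 88.00 | 164.50 | -240240.00 | -449085.00
Σ | 34070.00 |  |  | 2703760.00 | 3782915.00
x̄ = 2703760.00 / 34070.00 = 79.36 mm
ȳ = 3782915.00 / 34070.00 = 111.03 mm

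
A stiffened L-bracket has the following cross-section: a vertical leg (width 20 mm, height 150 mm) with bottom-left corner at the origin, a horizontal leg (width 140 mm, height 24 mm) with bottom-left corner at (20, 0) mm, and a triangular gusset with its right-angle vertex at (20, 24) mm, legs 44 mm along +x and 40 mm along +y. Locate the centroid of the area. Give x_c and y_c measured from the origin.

x_c = 50.13 mm, y_c = 41.18 mm

vertical leg: A = 20 × 150 = 3000.00, centroid at (10.00, 75.00).
horizontal leg: A = 140 × 24 = 3360.00, centroid at (90.00, 12.00).
gusset: A = ½·44·40 = 880.00, centroid at (34.67, 37.33).
ΣA = 7240.00 mm²
ΣAx_c = (3000.00)(10.00) + (3360.00)(90.00) + (880.00)(34.67) = 362906.67 mm³
ΣAy_c = (3000.00)(75.00) + (3360.00)(12.00) + (880.00)(37.33) = 298173.33 mm³
x_c = 362906.67 / 7240.00 = 50.13 mm
y_c = 298173.33 / 7240.00 = 41.18 mm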